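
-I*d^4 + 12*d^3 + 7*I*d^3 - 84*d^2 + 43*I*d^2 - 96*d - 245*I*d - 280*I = (d - 8)*(d + 5*I)*(d + 7*I)*(-I*d - I)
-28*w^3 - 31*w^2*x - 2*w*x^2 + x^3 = (-7*w + x)*(w + x)*(4*w + x)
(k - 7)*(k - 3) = k^2 - 10*k + 21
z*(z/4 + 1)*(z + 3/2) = z^3/4 + 11*z^2/8 + 3*z/2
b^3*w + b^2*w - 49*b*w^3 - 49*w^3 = (b - 7*w)*(b + 7*w)*(b*w + w)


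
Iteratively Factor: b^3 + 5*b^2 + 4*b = (b + 4)*(b^2 + b) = b*(b + 4)*(b + 1)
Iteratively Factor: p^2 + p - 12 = (p - 3)*(p + 4)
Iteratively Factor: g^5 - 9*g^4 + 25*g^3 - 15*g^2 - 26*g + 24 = (g - 4)*(g^4 - 5*g^3 + 5*g^2 + 5*g - 6) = (g - 4)*(g - 3)*(g^3 - 2*g^2 - g + 2) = (g - 4)*(g - 3)*(g - 1)*(g^2 - g - 2) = (g - 4)*(g - 3)*(g - 2)*(g - 1)*(g + 1)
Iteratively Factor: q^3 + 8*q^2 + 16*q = (q)*(q^2 + 8*q + 16) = q*(q + 4)*(q + 4)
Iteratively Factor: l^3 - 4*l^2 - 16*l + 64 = (l + 4)*(l^2 - 8*l + 16) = (l - 4)*(l + 4)*(l - 4)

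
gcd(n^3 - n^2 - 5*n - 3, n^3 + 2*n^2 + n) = n^2 + 2*n + 1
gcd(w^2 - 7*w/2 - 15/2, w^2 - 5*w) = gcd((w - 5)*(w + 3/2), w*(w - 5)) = w - 5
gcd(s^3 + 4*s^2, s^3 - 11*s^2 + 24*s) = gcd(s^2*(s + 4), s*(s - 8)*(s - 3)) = s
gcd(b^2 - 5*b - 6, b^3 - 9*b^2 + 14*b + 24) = b^2 - 5*b - 6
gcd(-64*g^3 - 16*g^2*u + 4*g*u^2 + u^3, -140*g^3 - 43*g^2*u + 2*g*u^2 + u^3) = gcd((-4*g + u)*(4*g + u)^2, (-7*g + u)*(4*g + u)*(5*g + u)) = 4*g + u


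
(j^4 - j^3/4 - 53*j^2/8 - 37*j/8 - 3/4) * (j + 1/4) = j^5 - 107*j^3/16 - 201*j^2/32 - 61*j/32 - 3/16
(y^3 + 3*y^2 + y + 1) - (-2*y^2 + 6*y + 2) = y^3 + 5*y^2 - 5*y - 1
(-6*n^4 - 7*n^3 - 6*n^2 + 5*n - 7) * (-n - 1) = 6*n^5 + 13*n^4 + 13*n^3 + n^2 + 2*n + 7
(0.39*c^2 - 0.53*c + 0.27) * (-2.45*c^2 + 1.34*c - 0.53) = -0.9555*c^4 + 1.8211*c^3 - 1.5784*c^2 + 0.6427*c - 0.1431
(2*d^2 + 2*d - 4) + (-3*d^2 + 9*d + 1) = -d^2 + 11*d - 3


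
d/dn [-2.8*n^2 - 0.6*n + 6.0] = -5.6*n - 0.6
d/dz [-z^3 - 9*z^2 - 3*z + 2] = -3*z^2 - 18*z - 3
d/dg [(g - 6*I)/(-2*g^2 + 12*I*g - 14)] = (g^2 - 12*I*g - 43)/(2*(g^4 - 12*I*g^3 - 22*g^2 - 84*I*g + 49))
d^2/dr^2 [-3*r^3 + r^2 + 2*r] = 2 - 18*r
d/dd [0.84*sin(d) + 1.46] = 0.84*cos(d)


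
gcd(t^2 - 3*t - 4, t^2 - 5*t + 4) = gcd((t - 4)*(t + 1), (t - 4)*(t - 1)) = t - 4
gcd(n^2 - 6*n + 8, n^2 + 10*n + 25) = 1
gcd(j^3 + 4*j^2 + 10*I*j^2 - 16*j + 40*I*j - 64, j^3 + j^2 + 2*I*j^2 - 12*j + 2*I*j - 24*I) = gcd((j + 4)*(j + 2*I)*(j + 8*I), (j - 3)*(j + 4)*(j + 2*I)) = j^2 + j*(4 + 2*I) + 8*I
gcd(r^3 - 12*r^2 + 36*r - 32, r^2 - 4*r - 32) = r - 8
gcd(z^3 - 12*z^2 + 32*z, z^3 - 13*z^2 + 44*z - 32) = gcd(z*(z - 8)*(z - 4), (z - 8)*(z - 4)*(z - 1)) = z^2 - 12*z + 32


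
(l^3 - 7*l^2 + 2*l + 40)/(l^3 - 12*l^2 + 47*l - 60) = (l + 2)/(l - 3)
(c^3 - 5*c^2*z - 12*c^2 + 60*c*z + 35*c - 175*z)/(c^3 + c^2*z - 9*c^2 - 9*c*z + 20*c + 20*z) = (c^2 - 5*c*z - 7*c + 35*z)/(c^2 + c*z - 4*c - 4*z)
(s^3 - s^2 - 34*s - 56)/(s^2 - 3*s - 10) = (s^2 - 3*s - 28)/(s - 5)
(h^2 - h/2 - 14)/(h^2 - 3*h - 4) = (h + 7/2)/(h + 1)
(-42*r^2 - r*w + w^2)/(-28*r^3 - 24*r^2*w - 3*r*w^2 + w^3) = (6*r + w)/(4*r^2 + 4*r*w + w^2)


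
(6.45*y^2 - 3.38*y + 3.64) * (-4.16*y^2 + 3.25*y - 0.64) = -26.832*y^4 + 35.0233*y^3 - 30.2554*y^2 + 13.9932*y - 2.3296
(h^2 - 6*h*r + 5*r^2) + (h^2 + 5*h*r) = 2*h^2 - h*r + 5*r^2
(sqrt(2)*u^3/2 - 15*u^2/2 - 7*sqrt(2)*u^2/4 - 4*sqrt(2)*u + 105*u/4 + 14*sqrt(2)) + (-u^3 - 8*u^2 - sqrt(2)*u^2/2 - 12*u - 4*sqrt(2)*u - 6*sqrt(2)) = -u^3 + sqrt(2)*u^3/2 - 31*u^2/2 - 9*sqrt(2)*u^2/4 - 8*sqrt(2)*u + 57*u/4 + 8*sqrt(2)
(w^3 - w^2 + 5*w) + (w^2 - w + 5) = w^3 + 4*w + 5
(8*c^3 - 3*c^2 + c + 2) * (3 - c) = -8*c^4 + 27*c^3 - 10*c^2 + c + 6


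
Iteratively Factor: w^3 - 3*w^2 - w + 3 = (w + 1)*(w^2 - 4*w + 3) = (w - 3)*(w + 1)*(w - 1)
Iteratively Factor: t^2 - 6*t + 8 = (t - 4)*(t - 2)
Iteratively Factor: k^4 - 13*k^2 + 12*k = (k - 1)*(k^3 + k^2 - 12*k) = (k - 3)*(k - 1)*(k^2 + 4*k) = k*(k - 3)*(k - 1)*(k + 4)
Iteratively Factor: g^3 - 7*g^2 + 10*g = (g)*(g^2 - 7*g + 10) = g*(g - 2)*(g - 5)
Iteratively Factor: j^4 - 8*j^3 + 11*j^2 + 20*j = (j + 1)*(j^3 - 9*j^2 + 20*j) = (j - 5)*(j + 1)*(j^2 - 4*j) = (j - 5)*(j - 4)*(j + 1)*(j)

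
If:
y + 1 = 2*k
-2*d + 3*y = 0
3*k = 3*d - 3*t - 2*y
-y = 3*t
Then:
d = 9/8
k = 7/8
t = -1/4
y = 3/4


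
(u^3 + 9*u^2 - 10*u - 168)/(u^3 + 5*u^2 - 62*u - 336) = (u - 4)/(u - 8)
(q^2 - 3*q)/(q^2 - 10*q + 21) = q/(q - 7)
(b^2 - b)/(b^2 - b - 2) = b*(1 - b)/(-b^2 + b + 2)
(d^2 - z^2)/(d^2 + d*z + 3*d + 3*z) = (d - z)/(d + 3)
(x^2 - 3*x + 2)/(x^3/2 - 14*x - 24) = 2*(-x^2 + 3*x - 2)/(-x^3 + 28*x + 48)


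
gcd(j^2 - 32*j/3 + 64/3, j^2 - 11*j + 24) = j - 8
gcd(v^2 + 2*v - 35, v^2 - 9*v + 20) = v - 5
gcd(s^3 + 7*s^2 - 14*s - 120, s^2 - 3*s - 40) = s + 5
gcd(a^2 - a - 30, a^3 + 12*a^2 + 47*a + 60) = a + 5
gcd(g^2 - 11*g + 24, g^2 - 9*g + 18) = g - 3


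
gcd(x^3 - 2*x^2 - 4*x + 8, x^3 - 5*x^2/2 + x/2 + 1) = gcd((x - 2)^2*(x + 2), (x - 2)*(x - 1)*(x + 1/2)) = x - 2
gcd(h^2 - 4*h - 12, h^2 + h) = 1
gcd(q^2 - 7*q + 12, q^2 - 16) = q - 4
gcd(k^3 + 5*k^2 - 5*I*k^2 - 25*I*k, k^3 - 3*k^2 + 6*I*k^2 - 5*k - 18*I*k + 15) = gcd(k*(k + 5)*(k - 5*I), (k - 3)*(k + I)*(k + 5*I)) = 1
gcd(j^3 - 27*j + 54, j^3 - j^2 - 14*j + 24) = j - 3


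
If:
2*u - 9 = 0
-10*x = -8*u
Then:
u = 9/2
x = 18/5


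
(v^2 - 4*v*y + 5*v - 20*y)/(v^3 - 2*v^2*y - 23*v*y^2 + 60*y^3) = (-v - 5)/(-v^2 - 2*v*y + 15*y^2)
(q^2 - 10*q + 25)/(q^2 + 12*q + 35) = (q^2 - 10*q + 25)/(q^2 + 12*q + 35)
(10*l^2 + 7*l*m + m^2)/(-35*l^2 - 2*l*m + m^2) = (-2*l - m)/(7*l - m)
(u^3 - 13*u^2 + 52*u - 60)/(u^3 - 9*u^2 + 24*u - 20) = (u - 6)/(u - 2)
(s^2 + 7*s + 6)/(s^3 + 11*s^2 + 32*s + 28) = (s^2 + 7*s + 6)/(s^3 + 11*s^2 + 32*s + 28)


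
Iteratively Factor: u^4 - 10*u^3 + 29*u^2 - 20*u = (u - 4)*(u^3 - 6*u^2 + 5*u) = (u - 4)*(u - 1)*(u^2 - 5*u) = (u - 5)*(u - 4)*(u - 1)*(u)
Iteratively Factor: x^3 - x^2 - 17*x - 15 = (x + 3)*(x^2 - 4*x - 5) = (x + 1)*(x + 3)*(x - 5)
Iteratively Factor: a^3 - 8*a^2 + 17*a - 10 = (a - 1)*(a^2 - 7*a + 10) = (a - 5)*(a - 1)*(a - 2)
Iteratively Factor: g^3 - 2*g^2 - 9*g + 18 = (g + 3)*(g^2 - 5*g + 6) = (g - 3)*(g + 3)*(g - 2)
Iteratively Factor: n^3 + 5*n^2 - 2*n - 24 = (n + 3)*(n^2 + 2*n - 8) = (n + 3)*(n + 4)*(n - 2)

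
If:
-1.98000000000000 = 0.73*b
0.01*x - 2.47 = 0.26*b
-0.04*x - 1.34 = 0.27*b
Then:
No Solution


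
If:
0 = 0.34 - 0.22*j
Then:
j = 1.55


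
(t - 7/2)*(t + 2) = t^2 - 3*t/2 - 7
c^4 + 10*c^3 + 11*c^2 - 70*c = c*(c - 2)*(c + 5)*(c + 7)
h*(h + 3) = h^2 + 3*h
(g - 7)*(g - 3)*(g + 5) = g^3 - 5*g^2 - 29*g + 105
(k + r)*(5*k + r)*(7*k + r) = 35*k^3 + 47*k^2*r + 13*k*r^2 + r^3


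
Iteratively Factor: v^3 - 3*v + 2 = (v - 1)*(v^2 + v - 2) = (v - 1)*(v + 2)*(v - 1)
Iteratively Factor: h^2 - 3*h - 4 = (h - 4)*(h + 1)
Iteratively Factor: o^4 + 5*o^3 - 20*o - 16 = (o - 2)*(o^3 + 7*o^2 + 14*o + 8) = (o - 2)*(o + 4)*(o^2 + 3*o + 2) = (o - 2)*(o + 2)*(o + 4)*(o + 1)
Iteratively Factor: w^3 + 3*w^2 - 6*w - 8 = (w + 4)*(w^2 - w - 2) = (w + 1)*(w + 4)*(w - 2)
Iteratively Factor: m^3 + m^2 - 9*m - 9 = (m + 3)*(m^2 - 2*m - 3) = (m - 3)*(m + 3)*(m + 1)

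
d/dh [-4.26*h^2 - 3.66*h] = -8.52*h - 3.66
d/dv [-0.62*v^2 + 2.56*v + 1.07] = 2.56 - 1.24*v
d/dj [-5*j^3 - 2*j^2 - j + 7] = -15*j^2 - 4*j - 1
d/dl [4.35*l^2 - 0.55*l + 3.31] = 8.7*l - 0.55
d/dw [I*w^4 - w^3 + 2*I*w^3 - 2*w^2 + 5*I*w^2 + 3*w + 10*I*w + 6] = 4*I*w^3 + w^2*(-3 + 6*I) + w*(-4 + 10*I) + 3 + 10*I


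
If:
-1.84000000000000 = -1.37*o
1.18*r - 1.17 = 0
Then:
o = 1.34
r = 0.99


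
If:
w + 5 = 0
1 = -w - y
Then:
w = -5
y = 4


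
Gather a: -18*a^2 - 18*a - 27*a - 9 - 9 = -18*a^2 - 45*a - 18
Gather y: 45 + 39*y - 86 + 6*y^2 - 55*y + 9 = 6*y^2 - 16*y - 32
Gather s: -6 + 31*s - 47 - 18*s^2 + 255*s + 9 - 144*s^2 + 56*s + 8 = -162*s^2 + 342*s - 36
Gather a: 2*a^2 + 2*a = 2*a^2 + 2*a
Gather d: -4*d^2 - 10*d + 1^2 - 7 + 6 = -4*d^2 - 10*d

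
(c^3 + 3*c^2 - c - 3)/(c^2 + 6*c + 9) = (c^2 - 1)/(c + 3)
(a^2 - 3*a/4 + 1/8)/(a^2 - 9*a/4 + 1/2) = (a - 1/2)/(a - 2)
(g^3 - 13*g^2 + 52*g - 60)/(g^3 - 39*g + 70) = (g - 6)/(g + 7)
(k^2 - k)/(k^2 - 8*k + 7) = k/(k - 7)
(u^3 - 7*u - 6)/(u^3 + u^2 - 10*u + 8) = (u^3 - 7*u - 6)/(u^3 + u^2 - 10*u + 8)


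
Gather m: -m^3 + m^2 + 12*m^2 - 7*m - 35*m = -m^3 + 13*m^2 - 42*m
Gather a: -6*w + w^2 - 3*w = w^2 - 9*w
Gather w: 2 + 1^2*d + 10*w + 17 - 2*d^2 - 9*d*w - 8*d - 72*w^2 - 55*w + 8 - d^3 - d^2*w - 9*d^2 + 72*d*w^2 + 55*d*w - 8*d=-d^3 - 11*d^2 - 15*d + w^2*(72*d - 72) + w*(-d^2 + 46*d - 45) + 27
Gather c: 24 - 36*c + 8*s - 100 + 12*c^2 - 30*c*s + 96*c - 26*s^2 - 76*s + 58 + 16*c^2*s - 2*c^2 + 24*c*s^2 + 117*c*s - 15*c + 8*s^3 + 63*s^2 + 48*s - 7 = c^2*(16*s + 10) + c*(24*s^2 + 87*s + 45) + 8*s^3 + 37*s^2 - 20*s - 25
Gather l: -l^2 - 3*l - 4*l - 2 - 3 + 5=-l^2 - 7*l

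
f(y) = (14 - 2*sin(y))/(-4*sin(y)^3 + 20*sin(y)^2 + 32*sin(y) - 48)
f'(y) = (14 - 2*sin(y))*(12*sin(y)^2*cos(y) - 40*sin(y)*cos(y) - 32*cos(y))/(-4*sin(y)^3 + 20*sin(y)^2 + 32*sin(y) - 48)^2 - 2*cos(y)/(-4*sin(y)^3 + 20*sin(y)^2 + 32*sin(y) - 48) = (-sin(y)^3 + 13*sin(y)^2 - 35*sin(y) - 22)*cos(y)/((sin(y) - 6)^2*(sin(y) - 1)^2*(sin(y) + 2)^2)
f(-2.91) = -0.27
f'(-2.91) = 0.07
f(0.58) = -0.51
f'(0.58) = -0.79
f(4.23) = -0.27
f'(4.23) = -0.04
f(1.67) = -40.74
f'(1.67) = 819.42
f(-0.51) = -0.26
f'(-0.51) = -0.01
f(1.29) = -5.17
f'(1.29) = -36.13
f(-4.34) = -2.98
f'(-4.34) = 15.48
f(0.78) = -0.74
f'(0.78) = -1.60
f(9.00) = -0.42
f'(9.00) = 0.50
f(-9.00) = -0.26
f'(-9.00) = 0.02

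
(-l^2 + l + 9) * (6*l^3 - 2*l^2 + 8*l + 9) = -6*l^5 + 8*l^4 + 44*l^3 - 19*l^2 + 81*l + 81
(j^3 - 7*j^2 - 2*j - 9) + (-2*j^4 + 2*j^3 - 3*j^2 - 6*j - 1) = -2*j^4 + 3*j^3 - 10*j^2 - 8*j - 10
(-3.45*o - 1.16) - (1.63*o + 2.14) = -5.08*o - 3.3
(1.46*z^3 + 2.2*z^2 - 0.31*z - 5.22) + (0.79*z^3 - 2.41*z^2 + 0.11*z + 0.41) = 2.25*z^3 - 0.21*z^2 - 0.2*z - 4.81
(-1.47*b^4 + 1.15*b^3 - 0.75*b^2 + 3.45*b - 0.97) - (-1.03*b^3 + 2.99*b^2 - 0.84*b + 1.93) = -1.47*b^4 + 2.18*b^3 - 3.74*b^2 + 4.29*b - 2.9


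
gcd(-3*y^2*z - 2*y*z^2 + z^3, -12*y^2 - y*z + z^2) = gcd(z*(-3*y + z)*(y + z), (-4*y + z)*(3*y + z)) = 1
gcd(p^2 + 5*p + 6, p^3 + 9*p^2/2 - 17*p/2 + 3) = 1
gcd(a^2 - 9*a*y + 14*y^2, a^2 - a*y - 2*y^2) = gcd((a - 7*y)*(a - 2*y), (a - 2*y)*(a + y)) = -a + 2*y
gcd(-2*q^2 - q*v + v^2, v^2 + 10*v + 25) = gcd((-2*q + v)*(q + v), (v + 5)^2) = 1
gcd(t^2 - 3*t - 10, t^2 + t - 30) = t - 5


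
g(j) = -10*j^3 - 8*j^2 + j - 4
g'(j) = -30*j^2 - 16*j + 1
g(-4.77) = 894.52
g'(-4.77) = -605.27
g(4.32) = -955.19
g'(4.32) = -627.99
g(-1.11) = -1.29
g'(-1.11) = -18.20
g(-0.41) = -5.07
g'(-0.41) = 2.52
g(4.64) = -1170.57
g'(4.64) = -719.13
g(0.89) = -16.50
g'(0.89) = -37.00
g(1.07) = -24.34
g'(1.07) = -50.47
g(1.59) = -62.83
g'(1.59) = -100.28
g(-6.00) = 1862.00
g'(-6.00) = -983.00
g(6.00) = -2446.00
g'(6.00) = -1175.00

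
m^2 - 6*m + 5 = (m - 5)*(m - 1)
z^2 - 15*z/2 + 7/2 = (z - 7)*(z - 1/2)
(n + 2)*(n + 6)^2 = n^3 + 14*n^2 + 60*n + 72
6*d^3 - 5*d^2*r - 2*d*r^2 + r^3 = (-3*d + r)*(-d + r)*(2*d + r)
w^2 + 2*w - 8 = (w - 2)*(w + 4)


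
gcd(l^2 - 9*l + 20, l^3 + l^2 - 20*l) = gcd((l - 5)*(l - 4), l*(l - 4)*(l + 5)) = l - 4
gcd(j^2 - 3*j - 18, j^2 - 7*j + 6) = j - 6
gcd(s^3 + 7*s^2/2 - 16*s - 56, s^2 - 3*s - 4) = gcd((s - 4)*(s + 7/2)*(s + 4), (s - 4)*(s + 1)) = s - 4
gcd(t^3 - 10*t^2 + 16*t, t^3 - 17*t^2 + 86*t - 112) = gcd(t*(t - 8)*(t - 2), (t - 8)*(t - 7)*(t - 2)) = t^2 - 10*t + 16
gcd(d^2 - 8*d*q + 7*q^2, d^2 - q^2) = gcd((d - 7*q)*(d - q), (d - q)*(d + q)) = -d + q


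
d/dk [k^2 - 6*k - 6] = 2*k - 6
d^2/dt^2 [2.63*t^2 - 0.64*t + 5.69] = 5.26000000000000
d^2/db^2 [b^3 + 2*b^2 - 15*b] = 6*b + 4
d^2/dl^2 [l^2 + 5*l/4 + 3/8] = 2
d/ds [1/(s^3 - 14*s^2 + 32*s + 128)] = (-3*s^2 + 28*s - 32)/(s^3 - 14*s^2 + 32*s + 128)^2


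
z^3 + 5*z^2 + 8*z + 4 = (z + 1)*(z + 2)^2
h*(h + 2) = h^2 + 2*h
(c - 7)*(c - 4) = c^2 - 11*c + 28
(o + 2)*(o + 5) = o^2 + 7*o + 10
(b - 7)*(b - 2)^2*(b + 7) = b^4 - 4*b^3 - 45*b^2 + 196*b - 196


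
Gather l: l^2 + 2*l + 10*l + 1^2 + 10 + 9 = l^2 + 12*l + 20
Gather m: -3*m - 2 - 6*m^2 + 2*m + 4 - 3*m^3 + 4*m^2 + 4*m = -3*m^3 - 2*m^2 + 3*m + 2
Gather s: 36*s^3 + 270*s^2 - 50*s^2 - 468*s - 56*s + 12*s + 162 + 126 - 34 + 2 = 36*s^3 + 220*s^2 - 512*s + 256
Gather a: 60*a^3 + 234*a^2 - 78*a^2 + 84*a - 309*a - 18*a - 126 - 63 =60*a^3 + 156*a^2 - 243*a - 189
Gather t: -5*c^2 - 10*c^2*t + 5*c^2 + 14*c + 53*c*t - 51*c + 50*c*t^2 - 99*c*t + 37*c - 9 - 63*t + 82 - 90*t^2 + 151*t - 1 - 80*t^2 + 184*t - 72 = t^2*(50*c - 170) + t*(-10*c^2 - 46*c + 272)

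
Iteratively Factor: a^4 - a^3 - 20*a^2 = (a - 5)*(a^3 + 4*a^2) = a*(a - 5)*(a^2 + 4*a) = a*(a - 5)*(a + 4)*(a)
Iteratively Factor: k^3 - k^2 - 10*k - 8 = (k + 2)*(k^2 - 3*k - 4) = (k + 1)*(k + 2)*(k - 4)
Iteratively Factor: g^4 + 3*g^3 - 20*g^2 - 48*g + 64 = (g + 4)*(g^3 - g^2 - 16*g + 16) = (g - 1)*(g + 4)*(g^2 - 16) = (g - 4)*(g - 1)*(g + 4)*(g + 4)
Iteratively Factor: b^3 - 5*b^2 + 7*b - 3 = (b - 1)*(b^2 - 4*b + 3) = (b - 1)^2*(b - 3)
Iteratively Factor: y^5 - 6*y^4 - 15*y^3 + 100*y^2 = (y)*(y^4 - 6*y^3 - 15*y^2 + 100*y) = y^2*(y^3 - 6*y^2 - 15*y + 100) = y^2*(y - 5)*(y^2 - y - 20) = y^2*(y - 5)*(y + 4)*(y - 5)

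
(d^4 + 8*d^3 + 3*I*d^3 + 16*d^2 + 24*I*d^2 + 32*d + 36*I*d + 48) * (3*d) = 3*d^5 + 24*d^4 + 9*I*d^4 + 48*d^3 + 72*I*d^3 + 96*d^2 + 108*I*d^2 + 144*d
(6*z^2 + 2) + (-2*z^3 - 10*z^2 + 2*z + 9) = -2*z^3 - 4*z^2 + 2*z + 11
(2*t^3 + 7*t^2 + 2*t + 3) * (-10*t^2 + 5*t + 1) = -20*t^5 - 60*t^4 + 17*t^3 - 13*t^2 + 17*t + 3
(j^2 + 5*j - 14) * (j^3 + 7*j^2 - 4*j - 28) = j^5 + 12*j^4 + 17*j^3 - 146*j^2 - 84*j + 392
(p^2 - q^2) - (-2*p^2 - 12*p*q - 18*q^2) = 3*p^2 + 12*p*q + 17*q^2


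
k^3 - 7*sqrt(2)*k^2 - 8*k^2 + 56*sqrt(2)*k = k*(k - 8)*(k - 7*sqrt(2))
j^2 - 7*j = j*(j - 7)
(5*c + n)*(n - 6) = 5*c*n - 30*c + n^2 - 6*n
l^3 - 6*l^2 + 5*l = l*(l - 5)*(l - 1)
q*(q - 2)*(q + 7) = q^3 + 5*q^2 - 14*q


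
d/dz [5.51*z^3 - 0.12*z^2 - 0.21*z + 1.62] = 16.53*z^2 - 0.24*z - 0.21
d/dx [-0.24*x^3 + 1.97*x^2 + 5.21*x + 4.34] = -0.72*x^2 + 3.94*x + 5.21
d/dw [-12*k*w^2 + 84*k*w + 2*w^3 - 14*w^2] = -24*k*w + 84*k + 6*w^2 - 28*w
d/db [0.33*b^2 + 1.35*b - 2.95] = 0.66*b + 1.35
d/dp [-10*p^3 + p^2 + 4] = 2*p*(1 - 15*p)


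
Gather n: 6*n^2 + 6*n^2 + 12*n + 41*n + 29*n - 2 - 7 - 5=12*n^2 + 82*n - 14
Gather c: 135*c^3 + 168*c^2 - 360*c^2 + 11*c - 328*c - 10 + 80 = 135*c^3 - 192*c^2 - 317*c + 70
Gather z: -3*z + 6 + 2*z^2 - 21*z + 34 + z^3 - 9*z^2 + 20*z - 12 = z^3 - 7*z^2 - 4*z + 28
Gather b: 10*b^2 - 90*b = 10*b^2 - 90*b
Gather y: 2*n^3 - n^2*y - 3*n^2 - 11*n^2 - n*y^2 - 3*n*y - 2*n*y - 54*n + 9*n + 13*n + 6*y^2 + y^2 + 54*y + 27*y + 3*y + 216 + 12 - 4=2*n^3 - 14*n^2 - 32*n + y^2*(7 - n) + y*(-n^2 - 5*n + 84) + 224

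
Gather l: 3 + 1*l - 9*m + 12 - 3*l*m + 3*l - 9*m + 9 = l*(4 - 3*m) - 18*m + 24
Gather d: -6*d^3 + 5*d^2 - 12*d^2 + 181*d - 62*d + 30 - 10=-6*d^3 - 7*d^2 + 119*d + 20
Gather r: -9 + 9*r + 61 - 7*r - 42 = 2*r + 10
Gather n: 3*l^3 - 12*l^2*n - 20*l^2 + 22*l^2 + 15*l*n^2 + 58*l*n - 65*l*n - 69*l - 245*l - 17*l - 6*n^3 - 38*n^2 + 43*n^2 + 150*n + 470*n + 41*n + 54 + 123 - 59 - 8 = 3*l^3 + 2*l^2 - 331*l - 6*n^3 + n^2*(15*l + 5) + n*(-12*l^2 - 7*l + 661) + 110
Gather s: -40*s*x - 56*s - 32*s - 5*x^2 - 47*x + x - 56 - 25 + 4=s*(-40*x - 88) - 5*x^2 - 46*x - 77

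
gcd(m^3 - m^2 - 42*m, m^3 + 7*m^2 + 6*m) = m^2 + 6*m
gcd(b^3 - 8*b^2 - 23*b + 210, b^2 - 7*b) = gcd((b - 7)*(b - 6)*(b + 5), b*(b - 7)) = b - 7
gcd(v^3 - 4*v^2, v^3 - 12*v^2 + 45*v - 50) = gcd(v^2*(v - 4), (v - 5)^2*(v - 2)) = 1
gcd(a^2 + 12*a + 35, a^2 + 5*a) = a + 5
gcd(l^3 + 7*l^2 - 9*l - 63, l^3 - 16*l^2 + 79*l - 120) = l - 3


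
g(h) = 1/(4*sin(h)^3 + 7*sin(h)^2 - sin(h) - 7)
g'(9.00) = 0.18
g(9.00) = -0.17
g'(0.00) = 0.02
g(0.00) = -0.14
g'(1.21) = -3.70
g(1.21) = 0.68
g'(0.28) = -0.08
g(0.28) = -0.15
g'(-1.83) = -0.09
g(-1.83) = -0.32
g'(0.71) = -0.79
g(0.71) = -0.28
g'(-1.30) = 0.09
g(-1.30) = -0.32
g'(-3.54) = 0.15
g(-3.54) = -0.16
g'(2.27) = 3.08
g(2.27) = -0.53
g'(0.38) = -0.14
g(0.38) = -0.16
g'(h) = (-12*sin(h)^2*cos(h) - 14*sin(h)*cos(h) + cos(h))/(4*sin(h)^3 + 7*sin(h)^2 - sin(h) - 7)^2 = (-12*sin(h)^2 - 14*sin(h) + 1)*cos(h)/(4*sin(h)^3 + 7*sin(h)^2 - sin(h) - 7)^2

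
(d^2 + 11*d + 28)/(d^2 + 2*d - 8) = (d + 7)/(d - 2)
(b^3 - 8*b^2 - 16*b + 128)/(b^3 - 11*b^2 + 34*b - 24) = (b^2 - 4*b - 32)/(b^2 - 7*b + 6)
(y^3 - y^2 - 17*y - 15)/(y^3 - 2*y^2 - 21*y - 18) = (y - 5)/(y - 6)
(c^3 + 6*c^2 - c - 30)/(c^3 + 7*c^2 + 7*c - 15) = (c - 2)/(c - 1)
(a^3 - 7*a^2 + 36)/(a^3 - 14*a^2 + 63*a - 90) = (a + 2)/(a - 5)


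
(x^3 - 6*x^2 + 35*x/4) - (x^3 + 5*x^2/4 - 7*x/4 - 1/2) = -29*x^2/4 + 21*x/2 + 1/2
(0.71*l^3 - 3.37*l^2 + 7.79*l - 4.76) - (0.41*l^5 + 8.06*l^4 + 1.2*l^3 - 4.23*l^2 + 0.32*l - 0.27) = -0.41*l^5 - 8.06*l^4 - 0.49*l^3 + 0.86*l^2 + 7.47*l - 4.49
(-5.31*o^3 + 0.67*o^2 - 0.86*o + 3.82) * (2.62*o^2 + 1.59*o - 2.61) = -13.9122*o^5 - 6.6875*o^4 + 12.6712*o^3 + 6.8923*o^2 + 8.3184*o - 9.9702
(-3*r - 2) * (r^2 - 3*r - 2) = -3*r^3 + 7*r^2 + 12*r + 4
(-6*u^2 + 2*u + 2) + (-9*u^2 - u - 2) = -15*u^2 + u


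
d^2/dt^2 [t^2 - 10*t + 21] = 2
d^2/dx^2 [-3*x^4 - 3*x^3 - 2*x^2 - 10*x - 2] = -36*x^2 - 18*x - 4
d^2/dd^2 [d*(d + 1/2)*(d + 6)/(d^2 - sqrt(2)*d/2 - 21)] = 2*(13*sqrt(2)*d^3 + 98*d^3 + 126*sqrt(2)*d^2 + 1638*d^2 + 6048*d - 126*sqrt(2) + 11466)/(4*d^6 - 6*sqrt(2)*d^5 - 246*d^4 + 251*sqrt(2)*d^3 + 5166*d^2 - 2646*sqrt(2)*d - 37044)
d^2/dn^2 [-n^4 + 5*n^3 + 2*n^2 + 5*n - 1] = -12*n^2 + 30*n + 4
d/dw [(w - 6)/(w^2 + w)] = (-w^2 + 12*w + 6)/(w^2*(w^2 + 2*w + 1))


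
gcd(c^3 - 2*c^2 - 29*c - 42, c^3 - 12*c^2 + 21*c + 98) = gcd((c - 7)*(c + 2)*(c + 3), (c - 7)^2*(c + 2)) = c^2 - 5*c - 14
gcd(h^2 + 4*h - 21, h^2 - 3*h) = h - 3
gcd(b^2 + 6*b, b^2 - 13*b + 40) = 1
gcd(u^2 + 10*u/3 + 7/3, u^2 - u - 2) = u + 1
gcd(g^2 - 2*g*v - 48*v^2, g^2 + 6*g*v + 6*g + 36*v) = g + 6*v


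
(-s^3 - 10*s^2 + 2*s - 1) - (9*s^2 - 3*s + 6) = -s^3 - 19*s^2 + 5*s - 7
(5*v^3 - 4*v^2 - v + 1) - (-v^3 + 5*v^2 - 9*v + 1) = 6*v^3 - 9*v^2 + 8*v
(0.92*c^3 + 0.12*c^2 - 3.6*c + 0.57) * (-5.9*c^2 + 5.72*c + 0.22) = -5.428*c^5 + 4.5544*c^4 + 22.1288*c^3 - 23.9286*c^2 + 2.4684*c + 0.1254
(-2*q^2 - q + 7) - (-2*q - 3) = -2*q^2 + q + 10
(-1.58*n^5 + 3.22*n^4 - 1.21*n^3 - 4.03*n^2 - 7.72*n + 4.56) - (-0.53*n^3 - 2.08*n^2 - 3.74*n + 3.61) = -1.58*n^5 + 3.22*n^4 - 0.68*n^3 - 1.95*n^2 - 3.98*n + 0.95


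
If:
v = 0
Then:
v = 0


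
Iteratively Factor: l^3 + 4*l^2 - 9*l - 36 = (l + 3)*(l^2 + l - 12) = (l + 3)*(l + 4)*(l - 3)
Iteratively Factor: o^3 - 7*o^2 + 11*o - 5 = (o - 5)*(o^2 - 2*o + 1) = (o - 5)*(o - 1)*(o - 1)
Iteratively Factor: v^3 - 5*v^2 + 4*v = (v - 4)*(v^2 - v) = v*(v - 4)*(v - 1)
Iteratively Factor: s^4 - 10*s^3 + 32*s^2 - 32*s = (s - 4)*(s^3 - 6*s^2 + 8*s) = (s - 4)^2*(s^2 - 2*s) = s*(s - 4)^2*(s - 2)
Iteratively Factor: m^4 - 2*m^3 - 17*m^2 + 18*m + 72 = (m - 4)*(m^3 + 2*m^2 - 9*m - 18) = (m - 4)*(m + 3)*(m^2 - m - 6) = (m - 4)*(m + 2)*(m + 3)*(m - 3)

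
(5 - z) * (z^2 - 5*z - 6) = -z^3 + 10*z^2 - 19*z - 30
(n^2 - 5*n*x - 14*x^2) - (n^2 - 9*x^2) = -5*n*x - 5*x^2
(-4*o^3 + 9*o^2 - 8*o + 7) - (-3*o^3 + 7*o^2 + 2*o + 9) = -o^3 + 2*o^2 - 10*o - 2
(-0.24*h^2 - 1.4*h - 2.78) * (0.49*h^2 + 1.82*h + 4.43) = -0.1176*h^4 - 1.1228*h^3 - 4.9734*h^2 - 11.2616*h - 12.3154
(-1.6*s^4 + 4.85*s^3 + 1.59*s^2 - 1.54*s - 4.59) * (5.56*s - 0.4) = -8.896*s^5 + 27.606*s^4 + 6.9004*s^3 - 9.1984*s^2 - 24.9044*s + 1.836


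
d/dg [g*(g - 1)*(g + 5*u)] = 3*g^2 + 10*g*u - 2*g - 5*u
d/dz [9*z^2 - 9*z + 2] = 18*z - 9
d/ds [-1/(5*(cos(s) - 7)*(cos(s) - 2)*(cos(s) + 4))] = (3*sin(s)^2 + 10*cos(s) + 19)*sin(s)/(5*(cos(s) - 7)^2*(cos(s) - 2)^2*(cos(s) + 4)^2)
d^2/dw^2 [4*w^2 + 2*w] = 8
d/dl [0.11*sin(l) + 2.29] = 0.11*cos(l)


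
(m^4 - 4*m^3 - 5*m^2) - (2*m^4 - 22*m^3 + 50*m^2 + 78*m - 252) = -m^4 + 18*m^3 - 55*m^2 - 78*m + 252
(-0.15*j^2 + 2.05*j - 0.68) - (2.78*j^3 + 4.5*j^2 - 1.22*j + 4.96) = -2.78*j^3 - 4.65*j^2 + 3.27*j - 5.64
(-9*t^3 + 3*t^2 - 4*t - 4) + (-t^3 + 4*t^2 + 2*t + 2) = -10*t^3 + 7*t^2 - 2*t - 2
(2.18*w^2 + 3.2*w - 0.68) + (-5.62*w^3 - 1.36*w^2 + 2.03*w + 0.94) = -5.62*w^3 + 0.82*w^2 + 5.23*w + 0.26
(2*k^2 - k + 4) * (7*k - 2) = 14*k^3 - 11*k^2 + 30*k - 8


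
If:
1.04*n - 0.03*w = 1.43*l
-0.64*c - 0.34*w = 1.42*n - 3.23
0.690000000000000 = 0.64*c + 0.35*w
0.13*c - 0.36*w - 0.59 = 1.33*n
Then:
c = 4.59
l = 1.40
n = 1.74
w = -6.42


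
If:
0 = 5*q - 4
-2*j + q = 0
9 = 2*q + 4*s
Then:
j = 2/5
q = 4/5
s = 37/20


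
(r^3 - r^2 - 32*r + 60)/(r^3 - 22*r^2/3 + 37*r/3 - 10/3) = 3*(r + 6)/(3*r - 1)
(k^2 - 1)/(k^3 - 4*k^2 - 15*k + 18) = (k + 1)/(k^2 - 3*k - 18)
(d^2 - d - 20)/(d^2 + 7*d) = (d^2 - d - 20)/(d*(d + 7))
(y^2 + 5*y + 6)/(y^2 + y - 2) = (y + 3)/(y - 1)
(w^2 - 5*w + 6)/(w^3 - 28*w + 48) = (w - 3)/(w^2 + 2*w - 24)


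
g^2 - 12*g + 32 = (g - 8)*(g - 4)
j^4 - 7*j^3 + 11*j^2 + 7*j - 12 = (j - 4)*(j - 3)*(j - 1)*(j + 1)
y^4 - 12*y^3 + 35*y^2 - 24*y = y*(y - 8)*(y - 3)*(y - 1)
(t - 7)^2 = t^2 - 14*t + 49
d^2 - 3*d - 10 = (d - 5)*(d + 2)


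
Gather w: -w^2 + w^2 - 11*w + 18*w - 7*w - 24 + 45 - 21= 0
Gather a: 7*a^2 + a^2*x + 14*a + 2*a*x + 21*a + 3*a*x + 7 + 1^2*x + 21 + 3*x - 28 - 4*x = a^2*(x + 7) + a*(5*x + 35)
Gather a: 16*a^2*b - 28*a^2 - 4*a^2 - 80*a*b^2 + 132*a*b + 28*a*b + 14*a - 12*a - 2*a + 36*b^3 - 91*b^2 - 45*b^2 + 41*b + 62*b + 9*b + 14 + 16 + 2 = a^2*(16*b - 32) + a*(-80*b^2 + 160*b) + 36*b^3 - 136*b^2 + 112*b + 32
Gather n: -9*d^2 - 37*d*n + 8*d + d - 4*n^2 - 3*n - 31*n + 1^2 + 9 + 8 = -9*d^2 + 9*d - 4*n^2 + n*(-37*d - 34) + 18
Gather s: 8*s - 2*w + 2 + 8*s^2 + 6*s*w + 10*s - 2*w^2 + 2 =8*s^2 + s*(6*w + 18) - 2*w^2 - 2*w + 4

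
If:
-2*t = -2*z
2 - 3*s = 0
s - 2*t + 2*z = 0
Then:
No Solution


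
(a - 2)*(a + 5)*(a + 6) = a^3 + 9*a^2 + 8*a - 60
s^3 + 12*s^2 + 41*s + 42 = (s + 2)*(s + 3)*(s + 7)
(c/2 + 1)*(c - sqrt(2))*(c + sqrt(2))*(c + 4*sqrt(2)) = c^4/2 + c^3 + 2*sqrt(2)*c^3 - c^2 + 4*sqrt(2)*c^2 - 4*sqrt(2)*c - 2*c - 8*sqrt(2)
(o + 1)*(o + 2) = o^2 + 3*o + 2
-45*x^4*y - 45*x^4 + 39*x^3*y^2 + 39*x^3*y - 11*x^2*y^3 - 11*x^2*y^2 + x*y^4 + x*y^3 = (-5*x + y)*(-3*x + y)^2*(x*y + x)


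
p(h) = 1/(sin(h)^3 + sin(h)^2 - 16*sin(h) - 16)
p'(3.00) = -0.05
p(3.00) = -0.05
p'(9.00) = -0.03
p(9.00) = -0.04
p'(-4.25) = -0.01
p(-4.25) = -0.03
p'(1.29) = 0.00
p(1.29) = -0.03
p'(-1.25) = 8.08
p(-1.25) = -1.30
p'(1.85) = -0.00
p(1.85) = -0.03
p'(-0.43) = 0.17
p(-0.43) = -0.11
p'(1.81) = -0.00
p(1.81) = -0.03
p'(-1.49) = 505.58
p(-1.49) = -20.43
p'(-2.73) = -0.17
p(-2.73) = -0.11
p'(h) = (-3*sin(h)^2*cos(h) - 2*sin(h)*cos(h) + 16*cos(h))/(sin(h)^3 + sin(h)^2 - 16*sin(h) - 16)^2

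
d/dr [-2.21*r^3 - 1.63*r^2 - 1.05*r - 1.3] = -6.63*r^2 - 3.26*r - 1.05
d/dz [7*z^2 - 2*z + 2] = 14*z - 2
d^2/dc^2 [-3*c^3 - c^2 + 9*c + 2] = -18*c - 2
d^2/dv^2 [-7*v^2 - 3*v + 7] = -14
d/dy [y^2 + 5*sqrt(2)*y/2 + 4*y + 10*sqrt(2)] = 2*y + 5*sqrt(2)/2 + 4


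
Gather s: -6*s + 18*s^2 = 18*s^2 - 6*s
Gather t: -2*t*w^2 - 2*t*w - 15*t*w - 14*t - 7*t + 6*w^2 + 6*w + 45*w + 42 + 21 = t*(-2*w^2 - 17*w - 21) + 6*w^2 + 51*w + 63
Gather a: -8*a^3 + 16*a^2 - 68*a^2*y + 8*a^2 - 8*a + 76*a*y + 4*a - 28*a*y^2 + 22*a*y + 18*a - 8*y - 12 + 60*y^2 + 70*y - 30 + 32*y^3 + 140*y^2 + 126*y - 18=-8*a^3 + a^2*(24 - 68*y) + a*(-28*y^2 + 98*y + 14) + 32*y^3 + 200*y^2 + 188*y - 60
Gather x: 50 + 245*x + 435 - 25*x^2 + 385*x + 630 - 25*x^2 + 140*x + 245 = -50*x^2 + 770*x + 1360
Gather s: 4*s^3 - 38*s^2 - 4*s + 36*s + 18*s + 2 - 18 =4*s^3 - 38*s^2 + 50*s - 16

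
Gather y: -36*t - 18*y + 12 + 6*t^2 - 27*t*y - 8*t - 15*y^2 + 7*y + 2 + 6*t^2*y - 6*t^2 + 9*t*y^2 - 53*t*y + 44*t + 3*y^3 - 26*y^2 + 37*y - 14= 3*y^3 + y^2*(9*t - 41) + y*(6*t^2 - 80*t + 26)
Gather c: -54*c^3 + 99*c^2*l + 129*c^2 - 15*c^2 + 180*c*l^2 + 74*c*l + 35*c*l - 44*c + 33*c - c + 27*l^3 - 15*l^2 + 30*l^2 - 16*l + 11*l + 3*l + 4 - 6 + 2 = -54*c^3 + c^2*(99*l + 114) + c*(180*l^2 + 109*l - 12) + 27*l^3 + 15*l^2 - 2*l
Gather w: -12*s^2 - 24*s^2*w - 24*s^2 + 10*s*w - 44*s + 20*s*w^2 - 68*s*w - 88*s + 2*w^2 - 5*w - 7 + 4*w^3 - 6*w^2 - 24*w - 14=-36*s^2 - 132*s + 4*w^3 + w^2*(20*s - 4) + w*(-24*s^2 - 58*s - 29) - 21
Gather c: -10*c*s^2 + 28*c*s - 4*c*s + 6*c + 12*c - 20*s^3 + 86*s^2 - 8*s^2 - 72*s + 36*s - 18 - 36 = c*(-10*s^2 + 24*s + 18) - 20*s^3 + 78*s^2 - 36*s - 54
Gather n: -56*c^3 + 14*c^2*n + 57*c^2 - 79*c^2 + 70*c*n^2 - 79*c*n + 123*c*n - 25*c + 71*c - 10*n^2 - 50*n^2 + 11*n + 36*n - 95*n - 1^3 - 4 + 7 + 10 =-56*c^3 - 22*c^2 + 46*c + n^2*(70*c - 60) + n*(14*c^2 + 44*c - 48) + 12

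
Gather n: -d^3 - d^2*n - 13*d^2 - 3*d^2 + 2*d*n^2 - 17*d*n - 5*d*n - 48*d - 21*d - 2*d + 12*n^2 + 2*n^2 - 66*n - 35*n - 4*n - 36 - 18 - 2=-d^3 - 16*d^2 - 71*d + n^2*(2*d + 14) + n*(-d^2 - 22*d - 105) - 56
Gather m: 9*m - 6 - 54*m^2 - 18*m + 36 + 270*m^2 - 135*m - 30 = 216*m^2 - 144*m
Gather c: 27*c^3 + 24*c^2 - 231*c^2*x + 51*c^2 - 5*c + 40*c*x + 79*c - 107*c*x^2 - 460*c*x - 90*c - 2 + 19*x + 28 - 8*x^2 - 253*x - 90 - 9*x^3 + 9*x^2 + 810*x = 27*c^3 + c^2*(75 - 231*x) + c*(-107*x^2 - 420*x - 16) - 9*x^3 + x^2 + 576*x - 64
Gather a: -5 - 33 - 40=-78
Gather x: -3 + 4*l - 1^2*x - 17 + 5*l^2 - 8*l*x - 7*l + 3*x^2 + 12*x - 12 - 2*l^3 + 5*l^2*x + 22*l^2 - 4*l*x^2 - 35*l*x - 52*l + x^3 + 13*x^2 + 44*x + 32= -2*l^3 + 27*l^2 - 55*l + x^3 + x^2*(16 - 4*l) + x*(5*l^2 - 43*l + 55)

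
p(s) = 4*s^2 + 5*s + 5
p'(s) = 8*s + 5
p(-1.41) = 5.90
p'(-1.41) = -6.28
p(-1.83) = 9.25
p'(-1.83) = -9.64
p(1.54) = 22.19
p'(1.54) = 17.32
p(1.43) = 20.33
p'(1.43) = 16.44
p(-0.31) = 3.83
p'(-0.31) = 2.52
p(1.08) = 15.07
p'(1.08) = 13.64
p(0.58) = 9.25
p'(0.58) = 9.64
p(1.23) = 17.20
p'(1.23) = 14.84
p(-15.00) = 830.00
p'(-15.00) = -115.00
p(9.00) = 374.00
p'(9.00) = 77.00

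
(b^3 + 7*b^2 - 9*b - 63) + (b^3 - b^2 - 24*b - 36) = 2*b^3 + 6*b^2 - 33*b - 99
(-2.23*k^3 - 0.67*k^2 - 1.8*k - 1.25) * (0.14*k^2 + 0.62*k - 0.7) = -0.3122*k^5 - 1.4764*k^4 + 0.8936*k^3 - 0.822*k^2 + 0.485*k + 0.875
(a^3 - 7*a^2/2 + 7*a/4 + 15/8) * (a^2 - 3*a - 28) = a^5 - 13*a^4/2 - 63*a^3/4 + 757*a^2/8 - 437*a/8 - 105/2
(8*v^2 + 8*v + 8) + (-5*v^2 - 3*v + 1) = 3*v^2 + 5*v + 9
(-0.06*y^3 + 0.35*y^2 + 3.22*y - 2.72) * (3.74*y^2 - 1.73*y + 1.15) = -0.2244*y^5 + 1.4128*y^4 + 11.3683*y^3 - 15.3409*y^2 + 8.4086*y - 3.128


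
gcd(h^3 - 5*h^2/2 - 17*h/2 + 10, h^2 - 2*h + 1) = h - 1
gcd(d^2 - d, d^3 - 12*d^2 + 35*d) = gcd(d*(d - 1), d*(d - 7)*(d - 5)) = d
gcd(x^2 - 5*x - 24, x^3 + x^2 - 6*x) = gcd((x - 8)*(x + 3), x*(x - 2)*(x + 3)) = x + 3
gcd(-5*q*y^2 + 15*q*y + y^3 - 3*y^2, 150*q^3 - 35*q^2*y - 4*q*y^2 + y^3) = -5*q + y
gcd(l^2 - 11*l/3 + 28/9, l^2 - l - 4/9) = l - 4/3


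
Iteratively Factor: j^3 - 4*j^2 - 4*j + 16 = (j + 2)*(j^2 - 6*j + 8) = (j - 2)*(j + 2)*(j - 4)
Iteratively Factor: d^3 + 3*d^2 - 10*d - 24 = (d - 3)*(d^2 + 6*d + 8) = (d - 3)*(d + 4)*(d + 2)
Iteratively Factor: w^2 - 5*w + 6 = (w - 2)*(w - 3)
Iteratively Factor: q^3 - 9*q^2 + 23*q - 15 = (q - 5)*(q^2 - 4*q + 3) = (q - 5)*(q - 1)*(q - 3)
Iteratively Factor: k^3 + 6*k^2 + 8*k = (k + 4)*(k^2 + 2*k) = (k + 2)*(k + 4)*(k)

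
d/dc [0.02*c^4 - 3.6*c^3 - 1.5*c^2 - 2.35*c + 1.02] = 0.08*c^3 - 10.8*c^2 - 3.0*c - 2.35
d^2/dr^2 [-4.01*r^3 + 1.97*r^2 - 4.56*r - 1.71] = 3.94 - 24.06*r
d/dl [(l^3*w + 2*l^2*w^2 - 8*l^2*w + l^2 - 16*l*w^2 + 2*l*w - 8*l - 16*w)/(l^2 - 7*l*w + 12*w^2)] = (-(2*l - 7*w)*(l^3*w + 2*l^2*w^2 - 8*l^2*w + l^2 - 16*l*w^2 + 2*l*w - 8*l - 16*w) + (l^2 - 7*l*w + 12*w^2)*(3*l^2*w + 4*l*w^2 - 16*l*w + 2*l - 16*w^2 + 2*w - 8))/(l^2 - 7*l*w + 12*w^2)^2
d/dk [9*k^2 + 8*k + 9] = 18*k + 8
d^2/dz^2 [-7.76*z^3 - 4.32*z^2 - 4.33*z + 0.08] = -46.56*z - 8.64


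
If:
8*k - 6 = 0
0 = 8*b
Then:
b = 0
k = 3/4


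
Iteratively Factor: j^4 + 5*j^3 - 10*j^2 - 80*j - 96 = (j - 4)*(j^3 + 9*j^2 + 26*j + 24) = (j - 4)*(j + 4)*(j^2 + 5*j + 6) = (j - 4)*(j + 2)*(j + 4)*(j + 3)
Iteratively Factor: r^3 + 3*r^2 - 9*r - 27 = (r - 3)*(r^2 + 6*r + 9) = (r - 3)*(r + 3)*(r + 3)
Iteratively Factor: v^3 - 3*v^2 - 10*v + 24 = (v - 4)*(v^2 + v - 6) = (v - 4)*(v - 2)*(v + 3)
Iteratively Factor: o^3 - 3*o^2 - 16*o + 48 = (o - 4)*(o^2 + o - 12) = (o - 4)*(o - 3)*(o + 4)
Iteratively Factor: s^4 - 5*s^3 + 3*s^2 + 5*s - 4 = (s - 1)*(s^3 - 4*s^2 - s + 4) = (s - 1)^2*(s^2 - 3*s - 4) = (s - 1)^2*(s + 1)*(s - 4)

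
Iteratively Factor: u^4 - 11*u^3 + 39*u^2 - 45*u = (u - 5)*(u^3 - 6*u^2 + 9*u) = u*(u - 5)*(u^2 - 6*u + 9) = u*(u - 5)*(u - 3)*(u - 3)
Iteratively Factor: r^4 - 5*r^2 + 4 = (r + 1)*(r^3 - r^2 - 4*r + 4) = (r + 1)*(r + 2)*(r^2 - 3*r + 2) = (r - 2)*(r + 1)*(r + 2)*(r - 1)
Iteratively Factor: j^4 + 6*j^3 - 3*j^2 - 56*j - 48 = (j + 4)*(j^3 + 2*j^2 - 11*j - 12) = (j + 1)*(j + 4)*(j^2 + j - 12) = (j + 1)*(j + 4)^2*(j - 3)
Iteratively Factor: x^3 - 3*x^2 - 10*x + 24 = (x - 2)*(x^2 - x - 12) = (x - 2)*(x + 3)*(x - 4)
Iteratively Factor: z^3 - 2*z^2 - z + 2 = (z + 1)*(z^2 - 3*z + 2) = (z - 2)*(z + 1)*(z - 1)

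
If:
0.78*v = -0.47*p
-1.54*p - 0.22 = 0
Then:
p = -0.14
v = 0.09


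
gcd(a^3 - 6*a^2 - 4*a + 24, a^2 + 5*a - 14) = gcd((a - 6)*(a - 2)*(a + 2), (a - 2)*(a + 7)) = a - 2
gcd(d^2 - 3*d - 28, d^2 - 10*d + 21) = d - 7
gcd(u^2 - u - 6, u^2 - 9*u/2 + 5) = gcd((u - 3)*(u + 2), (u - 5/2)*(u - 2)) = 1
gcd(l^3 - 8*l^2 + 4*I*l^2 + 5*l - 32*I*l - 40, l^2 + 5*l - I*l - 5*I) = l - I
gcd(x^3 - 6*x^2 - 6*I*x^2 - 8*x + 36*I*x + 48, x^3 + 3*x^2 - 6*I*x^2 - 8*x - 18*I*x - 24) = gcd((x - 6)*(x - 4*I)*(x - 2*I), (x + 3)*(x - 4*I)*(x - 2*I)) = x^2 - 6*I*x - 8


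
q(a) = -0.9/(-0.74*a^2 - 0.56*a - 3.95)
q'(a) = -0.9*(1.48*a + 0.56)/(-0.74*a^2 - 0.56*a - 3.95)^2 = (-1.332*a - 0.504)/(0.74*a^2 + 0.56*a + 3.95)^2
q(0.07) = 0.23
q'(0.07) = -0.04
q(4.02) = 0.05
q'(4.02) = -0.02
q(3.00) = 0.07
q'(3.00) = -0.03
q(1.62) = 0.13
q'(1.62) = -0.06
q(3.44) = 0.06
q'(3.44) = -0.02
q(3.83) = 0.05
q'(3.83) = -0.02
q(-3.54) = 0.08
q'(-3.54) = 0.03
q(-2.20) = 0.14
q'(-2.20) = 0.06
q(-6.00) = 0.03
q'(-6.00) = 0.01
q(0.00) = 0.23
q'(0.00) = -0.03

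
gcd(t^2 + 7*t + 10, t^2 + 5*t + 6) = t + 2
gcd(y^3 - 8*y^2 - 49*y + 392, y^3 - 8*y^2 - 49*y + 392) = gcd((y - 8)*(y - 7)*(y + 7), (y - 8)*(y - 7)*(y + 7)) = y^3 - 8*y^2 - 49*y + 392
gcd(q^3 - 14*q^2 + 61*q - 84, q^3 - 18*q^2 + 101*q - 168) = q^2 - 10*q + 21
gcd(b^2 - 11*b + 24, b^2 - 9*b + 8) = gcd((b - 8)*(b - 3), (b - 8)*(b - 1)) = b - 8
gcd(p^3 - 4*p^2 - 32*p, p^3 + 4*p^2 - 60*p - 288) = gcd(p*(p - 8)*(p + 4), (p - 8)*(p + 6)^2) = p - 8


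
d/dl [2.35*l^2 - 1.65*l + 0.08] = 4.7*l - 1.65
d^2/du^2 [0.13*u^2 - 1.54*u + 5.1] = 0.260000000000000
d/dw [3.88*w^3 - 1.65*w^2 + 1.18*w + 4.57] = 11.64*w^2 - 3.3*w + 1.18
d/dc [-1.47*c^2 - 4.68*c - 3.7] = -2.94*c - 4.68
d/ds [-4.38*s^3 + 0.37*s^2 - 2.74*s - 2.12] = -13.14*s^2 + 0.74*s - 2.74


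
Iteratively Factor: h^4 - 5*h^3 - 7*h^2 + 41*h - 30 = (h + 3)*(h^3 - 8*h^2 + 17*h - 10) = (h - 1)*(h + 3)*(h^2 - 7*h + 10) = (h - 5)*(h - 1)*(h + 3)*(h - 2)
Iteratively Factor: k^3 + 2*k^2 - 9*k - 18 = (k + 2)*(k^2 - 9) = (k + 2)*(k + 3)*(k - 3)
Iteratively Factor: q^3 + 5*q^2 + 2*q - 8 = (q + 2)*(q^2 + 3*q - 4) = (q - 1)*(q + 2)*(q + 4)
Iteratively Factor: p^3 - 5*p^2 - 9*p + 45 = (p + 3)*(p^2 - 8*p + 15) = (p - 3)*(p + 3)*(p - 5)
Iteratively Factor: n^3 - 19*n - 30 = (n + 2)*(n^2 - 2*n - 15) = (n + 2)*(n + 3)*(n - 5)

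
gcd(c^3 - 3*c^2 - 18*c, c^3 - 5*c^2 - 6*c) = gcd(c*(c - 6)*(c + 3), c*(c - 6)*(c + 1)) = c^2 - 6*c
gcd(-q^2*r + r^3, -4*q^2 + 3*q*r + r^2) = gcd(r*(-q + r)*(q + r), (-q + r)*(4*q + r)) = q - r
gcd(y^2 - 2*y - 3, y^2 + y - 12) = y - 3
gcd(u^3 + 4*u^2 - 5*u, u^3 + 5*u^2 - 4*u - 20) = u + 5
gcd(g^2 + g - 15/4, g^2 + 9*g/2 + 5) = g + 5/2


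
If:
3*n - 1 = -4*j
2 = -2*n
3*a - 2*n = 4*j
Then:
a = 2/3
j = 1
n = -1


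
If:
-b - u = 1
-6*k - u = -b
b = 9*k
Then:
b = -3/4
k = -1/12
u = -1/4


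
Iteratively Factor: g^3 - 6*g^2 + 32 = (g - 4)*(g^2 - 2*g - 8) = (g - 4)^2*(g + 2)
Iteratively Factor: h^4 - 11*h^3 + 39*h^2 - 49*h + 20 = (h - 4)*(h^3 - 7*h^2 + 11*h - 5) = (h - 4)*(h - 1)*(h^2 - 6*h + 5) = (h - 5)*(h - 4)*(h - 1)*(h - 1)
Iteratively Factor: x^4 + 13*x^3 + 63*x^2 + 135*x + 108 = (x + 3)*(x^3 + 10*x^2 + 33*x + 36) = (x + 3)*(x + 4)*(x^2 + 6*x + 9) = (x + 3)^2*(x + 4)*(x + 3)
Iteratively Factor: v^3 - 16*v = (v - 4)*(v^2 + 4*v) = v*(v - 4)*(v + 4)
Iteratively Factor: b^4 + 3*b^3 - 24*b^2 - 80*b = (b + 4)*(b^3 - b^2 - 20*b) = b*(b + 4)*(b^2 - b - 20) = b*(b + 4)^2*(b - 5)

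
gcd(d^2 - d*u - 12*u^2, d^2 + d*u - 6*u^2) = d + 3*u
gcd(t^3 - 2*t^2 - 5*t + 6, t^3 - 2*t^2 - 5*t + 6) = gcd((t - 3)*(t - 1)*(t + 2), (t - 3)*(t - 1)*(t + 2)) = t^3 - 2*t^2 - 5*t + 6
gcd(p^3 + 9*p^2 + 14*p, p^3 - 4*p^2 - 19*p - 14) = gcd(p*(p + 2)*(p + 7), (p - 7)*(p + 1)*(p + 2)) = p + 2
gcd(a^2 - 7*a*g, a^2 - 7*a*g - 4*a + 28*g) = a - 7*g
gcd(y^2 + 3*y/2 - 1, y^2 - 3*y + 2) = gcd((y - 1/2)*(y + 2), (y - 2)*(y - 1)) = 1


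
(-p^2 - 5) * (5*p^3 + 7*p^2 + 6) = -5*p^5 - 7*p^4 - 25*p^3 - 41*p^2 - 30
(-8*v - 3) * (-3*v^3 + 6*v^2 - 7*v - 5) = 24*v^4 - 39*v^3 + 38*v^2 + 61*v + 15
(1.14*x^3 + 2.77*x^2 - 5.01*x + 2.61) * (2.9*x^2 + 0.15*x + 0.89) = 3.306*x^5 + 8.204*x^4 - 13.0989*x^3 + 9.2828*x^2 - 4.0674*x + 2.3229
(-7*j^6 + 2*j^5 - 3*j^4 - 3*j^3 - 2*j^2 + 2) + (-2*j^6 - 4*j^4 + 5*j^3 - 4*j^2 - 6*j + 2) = -9*j^6 + 2*j^5 - 7*j^4 + 2*j^3 - 6*j^2 - 6*j + 4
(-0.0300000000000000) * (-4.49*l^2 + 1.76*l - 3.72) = 0.1347*l^2 - 0.0528*l + 0.1116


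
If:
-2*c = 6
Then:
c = -3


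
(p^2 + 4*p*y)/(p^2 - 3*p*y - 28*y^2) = p/(p - 7*y)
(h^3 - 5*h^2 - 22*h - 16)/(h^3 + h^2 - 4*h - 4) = (h - 8)/(h - 2)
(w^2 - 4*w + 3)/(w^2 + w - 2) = (w - 3)/(w + 2)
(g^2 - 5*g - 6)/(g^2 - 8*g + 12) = (g + 1)/(g - 2)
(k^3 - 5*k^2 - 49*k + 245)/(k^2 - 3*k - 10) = (k^2 - 49)/(k + 2)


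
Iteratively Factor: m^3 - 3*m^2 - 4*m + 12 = (m - 2)*(m^2 - m - 6) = (m - 2)*(m + 2)*(m - 3)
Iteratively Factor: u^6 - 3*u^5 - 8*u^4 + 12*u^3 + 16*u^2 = (u + 1)*(u^5 - 4*u^4 - 4*u^3 + 16*u^2) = (u - 2)*(u + 1)*(u^4 - 2*u^3 - 8*u^2) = u*(u - 2)*(u + 1)*(u^3 - 2*u^2 - 8*u) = u^2*(u - 2)*(u + 1)*(u^2 - 2*u - 8) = u^2*(u - 4)*(u - 2)*(u + 1)*(u + 2)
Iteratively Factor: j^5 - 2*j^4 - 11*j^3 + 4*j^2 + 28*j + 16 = (j - 4)*(j^4 + 2*j^3 - 3*j^2 - 8*j - 4) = (j - 4)*(j - 2)*(j^3 + 4*j^2 + 5*j + 2) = (j - 4)*(j - 2)*(j + 1)*(j^2 + 3*j + 2) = (j - 4)*(j - 2)*(j + 1)^2*(j + 2)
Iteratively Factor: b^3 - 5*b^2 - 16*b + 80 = (b + 4)*(b^2 - 9*b + 20) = (b - 4)*(b + 4)*(b - 5)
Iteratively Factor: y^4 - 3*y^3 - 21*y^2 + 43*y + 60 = (y + 4)*(y^3 - 7*y^2 + 7*y + 15) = (y - 3)*(y + 4)*(y^2 - 4*y - 5) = (y - 3)*(y + 1)*(y + 4)*(y - 5)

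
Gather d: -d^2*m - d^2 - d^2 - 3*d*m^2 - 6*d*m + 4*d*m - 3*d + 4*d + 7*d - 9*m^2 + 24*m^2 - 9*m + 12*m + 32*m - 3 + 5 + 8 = d^2*(-m - 2) + d*(-3*m^2 - 2*m + 8) + 15*m^2 + 35*m + 10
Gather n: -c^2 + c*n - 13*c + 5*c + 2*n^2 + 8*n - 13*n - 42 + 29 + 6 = -c^2 - 8*c + 2*n^2 + n*(c - 5) - 7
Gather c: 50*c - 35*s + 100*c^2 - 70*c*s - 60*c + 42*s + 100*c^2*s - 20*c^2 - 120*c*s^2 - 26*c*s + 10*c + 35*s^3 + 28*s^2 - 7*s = c^2*(100*s + 80) + c*(-120*s^2 - 96*s) + 35*s^3 + 28*s^2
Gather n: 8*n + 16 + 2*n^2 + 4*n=2*n^2 + 12*n + 16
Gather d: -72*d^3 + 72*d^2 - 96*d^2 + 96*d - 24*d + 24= -72*d^3 - 24*d^2 + 72*d + 24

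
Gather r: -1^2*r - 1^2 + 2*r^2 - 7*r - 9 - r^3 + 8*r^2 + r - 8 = -r^3 + 10*r^2 - 7*r - 18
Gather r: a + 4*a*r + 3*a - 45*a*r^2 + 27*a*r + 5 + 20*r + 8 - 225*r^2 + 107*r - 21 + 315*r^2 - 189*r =4*a + r^2*(90 - 45*a) + r*(31*a - 62) - 8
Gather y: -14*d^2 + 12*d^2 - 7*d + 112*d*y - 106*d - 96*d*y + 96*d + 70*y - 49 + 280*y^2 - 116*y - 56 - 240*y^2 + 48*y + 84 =-2*d^2 - 17*d + 40*y^2 + y*(16*d + 2) - 21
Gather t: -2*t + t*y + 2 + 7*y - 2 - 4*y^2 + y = t*(y - 2) - 4*y^2 + 8*y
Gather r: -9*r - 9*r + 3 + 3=6 - 18*r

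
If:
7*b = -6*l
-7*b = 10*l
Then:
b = 0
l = 0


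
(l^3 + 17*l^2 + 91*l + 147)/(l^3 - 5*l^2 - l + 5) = (l^3 + 17*l^2 + 91*l + 147)/(l^3 - 5*l^2 - l + 5)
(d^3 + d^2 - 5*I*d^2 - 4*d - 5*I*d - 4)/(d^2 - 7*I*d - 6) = (d^2 + d*(1 - 4*I) - 4*I)/(d - 6*I)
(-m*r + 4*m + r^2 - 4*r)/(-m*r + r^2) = (r - 4)/r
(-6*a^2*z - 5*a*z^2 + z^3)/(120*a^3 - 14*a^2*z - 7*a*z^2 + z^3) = z*(a + z)/(-20*a^2 - a*z + z^2)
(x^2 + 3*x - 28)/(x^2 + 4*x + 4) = (x^2 + 3*x - 28)/(x^2 + 4*x + 4)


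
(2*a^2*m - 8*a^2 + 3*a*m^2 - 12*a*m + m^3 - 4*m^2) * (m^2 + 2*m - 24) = 2*a^2*m^3 - 4*a^2*m^2 - 64*a^2*m + 192*a^2 + 3*a*m^4 - 6*a*m^3 - 96*a*m^2 + 288*a*m + m^5 - 2*m^4 - 32*m^3 + 96*m^2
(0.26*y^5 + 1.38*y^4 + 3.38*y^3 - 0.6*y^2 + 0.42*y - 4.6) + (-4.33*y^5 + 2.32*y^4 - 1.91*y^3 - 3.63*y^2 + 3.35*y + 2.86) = -4.07*y^5 + 3.7*y^4 + 1.47*y^3 - 4.23*y^2 + 3.77*y - 1.74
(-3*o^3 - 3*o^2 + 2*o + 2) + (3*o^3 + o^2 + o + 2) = -2*o^2 + 3*o + 4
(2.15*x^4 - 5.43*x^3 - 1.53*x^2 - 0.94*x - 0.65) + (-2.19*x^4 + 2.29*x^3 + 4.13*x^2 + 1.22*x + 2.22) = -0.04*x^4 - 3.14*x^3 + 2.6*x^2 + 0.28*x + 1.57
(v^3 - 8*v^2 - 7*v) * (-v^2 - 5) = -v^5 + 8*v^4 + 2*v^3 + 40*v^2 + 35*v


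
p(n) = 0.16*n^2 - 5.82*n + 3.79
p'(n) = 0.32*n - 5.82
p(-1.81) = 14.85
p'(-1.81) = -6.40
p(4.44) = -18.90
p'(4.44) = -4.40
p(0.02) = 3.67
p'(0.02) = -5.81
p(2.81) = -11.30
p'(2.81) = -4.92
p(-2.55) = 19.67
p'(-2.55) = -6.64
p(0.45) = 1.20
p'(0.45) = -5.68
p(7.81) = -31.90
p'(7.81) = -3.32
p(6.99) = -29.07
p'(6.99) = -3.58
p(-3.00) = 22.69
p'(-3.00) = -6.78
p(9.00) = -35.63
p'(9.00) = -2.94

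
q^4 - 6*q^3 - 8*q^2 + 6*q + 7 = (q - 7)*(q - 1)*(q + 1)^2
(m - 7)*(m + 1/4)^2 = m^3 - 13*m^2/2 - 55*m/16 - 7/16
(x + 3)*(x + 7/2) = x^2 + 13*x/2 + 21/2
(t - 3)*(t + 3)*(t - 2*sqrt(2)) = t^3 - 2*sqrt(2)*t^2 - 9*t + 18*sqrt(2)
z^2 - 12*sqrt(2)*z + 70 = (z - 7*sqrt(2))*(z - 5*sqrt(2))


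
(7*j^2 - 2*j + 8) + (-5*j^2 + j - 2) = 2*j^2 - j + 6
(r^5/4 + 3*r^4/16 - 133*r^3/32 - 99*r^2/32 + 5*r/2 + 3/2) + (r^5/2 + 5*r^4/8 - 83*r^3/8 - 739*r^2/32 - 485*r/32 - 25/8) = 3*r^5/4 + 13*r^4/16 - 465*r^3/32 - 419*r^2/16 - 405*r/32 - 13/8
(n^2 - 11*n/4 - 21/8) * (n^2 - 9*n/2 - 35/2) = n^4 - 29*n^3/4 - 31*n^2/4 + 959*n/16 + 735/16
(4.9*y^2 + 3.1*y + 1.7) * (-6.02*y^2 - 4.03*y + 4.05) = -29.498*y^4 - 38.409*y^3 - 2.882*y^2 + 5.704*y + 6.885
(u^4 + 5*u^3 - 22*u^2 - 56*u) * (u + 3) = u^5 + 8*u^4 - 7*u^3 - 122*u^2 - 168*u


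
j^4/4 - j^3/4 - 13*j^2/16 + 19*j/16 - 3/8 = (j/4 + 1/2)*(j - 3/2)*(j - 1)*(j - 1/2)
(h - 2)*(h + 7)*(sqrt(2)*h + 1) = sqrt(2)*h^3 + h^2 + 5*sqrt(2)*h^2 - 14*sqrt(2)*h + 5*h - 14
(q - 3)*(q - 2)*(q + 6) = q^3 + q^2 - 24*q + 36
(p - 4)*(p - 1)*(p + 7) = p^3 + 2*p^2 - 31*p + 28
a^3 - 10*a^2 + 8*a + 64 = (a - 8)*(a - 4)*(a + 2)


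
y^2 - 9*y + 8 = (y - 8)*(y - 1)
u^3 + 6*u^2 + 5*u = u*(u + 1)*(u + 5)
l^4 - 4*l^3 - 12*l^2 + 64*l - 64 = (l - 4)*(l - 2)^2*(l + 4)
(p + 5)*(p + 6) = p^2 + 11*p + 30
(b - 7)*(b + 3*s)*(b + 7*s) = b^3 + 10*b^2*s - 7*b^2 + 21*b*s^2 - 70*b*s - 147*s^2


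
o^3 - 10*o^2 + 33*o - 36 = (o - 4)*(o - 3)^2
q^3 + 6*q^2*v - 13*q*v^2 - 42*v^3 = (q - 3*v)*(q + 2*v)*(q + 7*v)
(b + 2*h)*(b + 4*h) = b^2 + 6*b*h + 8*h^2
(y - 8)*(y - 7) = y^2 - 15*y + 56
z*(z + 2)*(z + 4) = z^3 + 6*z^2 + 8*z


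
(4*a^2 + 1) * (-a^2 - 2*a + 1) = -4*a^4 - 8*a^3 + 3*a^2 - 2*a + 1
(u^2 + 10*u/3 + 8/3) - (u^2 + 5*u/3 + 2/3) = 5*u/3 + 2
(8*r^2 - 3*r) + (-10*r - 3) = 8*r^2 - 13*r - 3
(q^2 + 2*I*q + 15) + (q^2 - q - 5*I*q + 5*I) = 2*q^2 - q - 3*I*q + 15 + 5*I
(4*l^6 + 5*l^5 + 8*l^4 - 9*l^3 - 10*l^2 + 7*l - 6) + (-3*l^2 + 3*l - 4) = 4*l^6 + 5*l^5 + 8*l^4 - 9*l^3 - 13*l^2 + 10*l - 10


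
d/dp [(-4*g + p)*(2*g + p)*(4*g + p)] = -16*g^2 + 4*g*p + 3*p^2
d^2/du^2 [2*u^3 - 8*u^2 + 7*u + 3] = 12*u - 16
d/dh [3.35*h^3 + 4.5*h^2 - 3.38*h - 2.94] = 10.05*h^2 + 9.0*h - 3.38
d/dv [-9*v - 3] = -9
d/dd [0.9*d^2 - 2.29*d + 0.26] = 1.8*d - 2.29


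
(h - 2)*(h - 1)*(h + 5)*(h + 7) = h^4 + 9*h^3 + h^2 - 81*h + 70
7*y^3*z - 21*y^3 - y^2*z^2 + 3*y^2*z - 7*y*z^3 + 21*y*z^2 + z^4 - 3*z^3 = (-7*y + z)*(-y + z)*(y + z)*(z - 3)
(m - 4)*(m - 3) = m^2 - 7*m + 12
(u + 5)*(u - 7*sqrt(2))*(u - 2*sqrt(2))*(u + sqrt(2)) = u^4 - 8*sqrt(2)*u^3 + 5*u^3 - 40*sqrt(2)*u^2 + 10*u^2 + 28*sqrt(2)*u + 50*u + 140*sqrt(2)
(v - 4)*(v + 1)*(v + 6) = v^3 + 3*v^2 - 22*v - 24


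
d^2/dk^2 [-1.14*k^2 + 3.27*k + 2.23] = -2.28000000000000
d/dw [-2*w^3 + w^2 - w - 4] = -6*w^2 + 2*w - 1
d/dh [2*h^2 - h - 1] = 4*h - 1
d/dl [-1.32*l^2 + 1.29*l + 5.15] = 1.29 - 2.64*l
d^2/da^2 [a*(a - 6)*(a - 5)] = 6*a - 22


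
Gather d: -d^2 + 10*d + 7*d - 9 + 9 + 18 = -d^2 + 17*d + 18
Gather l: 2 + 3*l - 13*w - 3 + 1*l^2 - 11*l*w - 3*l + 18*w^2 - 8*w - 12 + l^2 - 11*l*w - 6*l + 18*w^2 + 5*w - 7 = 2*l^2 + l*(-22*w - 6) + 36*w^2 - 16*w - 20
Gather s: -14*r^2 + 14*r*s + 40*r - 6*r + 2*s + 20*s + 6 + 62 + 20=-14*r^2 + 34*r + s*(14*r + 22) + 88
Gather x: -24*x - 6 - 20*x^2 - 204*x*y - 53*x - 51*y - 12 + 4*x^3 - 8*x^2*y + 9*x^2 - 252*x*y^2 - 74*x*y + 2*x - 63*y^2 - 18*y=4*x^3 + x^2*(-8*y - 11) + x*(-252*y^2 - 278*y - 75) - 63*y^2 - 69*y - 18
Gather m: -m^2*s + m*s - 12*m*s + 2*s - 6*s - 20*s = -m^2*s - 11*m*s - 24*s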